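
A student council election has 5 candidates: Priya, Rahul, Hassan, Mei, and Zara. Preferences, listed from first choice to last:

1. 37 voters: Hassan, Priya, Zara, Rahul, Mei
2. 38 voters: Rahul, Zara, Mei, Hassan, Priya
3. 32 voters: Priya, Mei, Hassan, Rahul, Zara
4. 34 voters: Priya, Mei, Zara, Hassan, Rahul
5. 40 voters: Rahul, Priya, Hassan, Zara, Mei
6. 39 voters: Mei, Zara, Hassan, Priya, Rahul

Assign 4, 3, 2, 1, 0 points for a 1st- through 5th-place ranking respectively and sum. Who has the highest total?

Priya

Priya: 37·3 + 38·0 + 32·4 + 34·4 + 40·3 + 39·1 = 534
Rahul: 37·1 + 38·4 + 32·1 + 34·0 + 40·4 + 39·0 = 381
Hassan: 37·4 + 38·1 + 32·2 + 34·1 + 40·2 + 39·2 = 442
Mei: 37·0 + 38·2 + 32·3 + 34·3 + 40·0 + 39·4 = 430
Zara: 37·2 + 38·3 + 32·0 + 34·2 + 40·1 + 39·3 = 413
Priya has the highest Borda score (534).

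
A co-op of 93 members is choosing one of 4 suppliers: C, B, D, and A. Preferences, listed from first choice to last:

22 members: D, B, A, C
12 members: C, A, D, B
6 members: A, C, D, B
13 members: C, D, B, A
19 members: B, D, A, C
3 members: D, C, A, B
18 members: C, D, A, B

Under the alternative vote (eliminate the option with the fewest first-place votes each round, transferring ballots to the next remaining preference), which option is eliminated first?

A

Round 1: C 43, B 19, D 25, A 6. Eliminate A.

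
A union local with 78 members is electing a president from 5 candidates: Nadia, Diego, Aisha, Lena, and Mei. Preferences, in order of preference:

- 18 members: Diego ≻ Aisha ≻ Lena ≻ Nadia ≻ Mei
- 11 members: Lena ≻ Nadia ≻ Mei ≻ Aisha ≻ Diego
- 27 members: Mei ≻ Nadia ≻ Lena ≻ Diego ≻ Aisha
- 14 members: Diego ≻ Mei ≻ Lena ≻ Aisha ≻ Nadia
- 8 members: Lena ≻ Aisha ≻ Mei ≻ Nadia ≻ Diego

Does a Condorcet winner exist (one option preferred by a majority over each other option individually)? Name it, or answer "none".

Mei vs Nadia: 49–29 for Mei.
Mei vs Diego: 46–32 for Mei.
Mei vs Aisha: 52–26 for Mei.
Mei vs Lena: 41–37 for Mei.
Mei beats every other option head-to-head.

Mei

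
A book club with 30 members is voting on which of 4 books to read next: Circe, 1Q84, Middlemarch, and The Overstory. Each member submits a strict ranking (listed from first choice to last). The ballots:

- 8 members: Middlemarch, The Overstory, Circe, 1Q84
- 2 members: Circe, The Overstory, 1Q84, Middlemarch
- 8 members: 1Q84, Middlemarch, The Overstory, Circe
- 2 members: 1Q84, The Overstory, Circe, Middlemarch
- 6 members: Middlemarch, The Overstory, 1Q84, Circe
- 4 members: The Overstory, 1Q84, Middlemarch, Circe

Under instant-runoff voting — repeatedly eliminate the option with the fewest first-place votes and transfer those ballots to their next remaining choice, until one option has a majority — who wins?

1Q84

Round 1: Circe 2, 1Q84 10, Middlemarch 14, The Overstory 4. Eliminate Circe.
Round 2: 1Q84 10, Middlemarch 14, The Overstory 6. Eliminate The Overstory.
Round 3: 1Q84 16, Middlemarch 14. 1Q84 has a majority.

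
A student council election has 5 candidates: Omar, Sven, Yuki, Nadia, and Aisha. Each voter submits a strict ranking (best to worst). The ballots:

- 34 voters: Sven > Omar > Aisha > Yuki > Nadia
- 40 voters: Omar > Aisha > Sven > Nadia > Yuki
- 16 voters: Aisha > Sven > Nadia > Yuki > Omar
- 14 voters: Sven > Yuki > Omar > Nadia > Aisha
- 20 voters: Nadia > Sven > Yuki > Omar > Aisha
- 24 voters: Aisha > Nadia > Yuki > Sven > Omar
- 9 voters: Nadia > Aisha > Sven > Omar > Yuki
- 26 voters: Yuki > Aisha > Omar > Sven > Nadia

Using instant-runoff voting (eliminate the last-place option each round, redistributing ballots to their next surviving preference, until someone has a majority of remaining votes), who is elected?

Round 1: Omar 40, Sven 48, Yuki 26, Nadia 29, Aisha 40. Eliminate Yuki.
Round 2: Omar 40, Sven 48, Nadia 29, Aisha 66. Eliminate Nadia.
Round 3: Omar 40, Sven 68, Aisha 75. Eliminate Omar.
Round 4: Sven 68, Aisha 115. Aisha has a majority.

Aisha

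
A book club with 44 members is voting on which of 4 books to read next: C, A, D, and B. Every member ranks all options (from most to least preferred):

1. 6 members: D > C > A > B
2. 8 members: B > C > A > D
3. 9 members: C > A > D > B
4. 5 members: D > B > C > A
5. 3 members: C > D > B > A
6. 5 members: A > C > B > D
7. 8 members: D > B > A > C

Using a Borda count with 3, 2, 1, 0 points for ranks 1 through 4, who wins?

C: 6·2 + 8·2 + 9·3 + 5·1 + 3·3 + 5·2 + 8·0 = 79
A: 6·1 + 8·1 + 9·2 + 5·0 + 3·0 + 5·3 + 8·1 = 55
D: 6·3 + 8·0 + 9·1 + 5·3 + 3·2 + 5·0 + 8·3 = 72
B: 6·0 + 8·3 + 9·0 + 5·2 + 3·1 + 5·1 + 8·2 = 58
C has the highest Borda score (79).

C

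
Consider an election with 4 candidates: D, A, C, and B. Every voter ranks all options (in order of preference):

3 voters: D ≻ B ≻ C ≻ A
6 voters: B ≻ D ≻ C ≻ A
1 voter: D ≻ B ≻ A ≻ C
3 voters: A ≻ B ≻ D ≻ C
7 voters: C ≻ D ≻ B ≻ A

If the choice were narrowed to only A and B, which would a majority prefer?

B

Voters preferring A to B: 3; preferring B to A: 17.
B wins the head-to-head.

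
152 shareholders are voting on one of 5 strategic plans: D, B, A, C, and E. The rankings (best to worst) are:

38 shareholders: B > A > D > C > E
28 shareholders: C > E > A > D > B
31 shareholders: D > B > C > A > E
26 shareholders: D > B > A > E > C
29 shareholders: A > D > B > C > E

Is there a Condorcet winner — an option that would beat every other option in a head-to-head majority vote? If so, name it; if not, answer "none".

Checking pairwise contests:
A beats D 95–57.
D beats B 114–38.
B beats A 95–57.
D beats C 124–28.
D beats E 124–28.
Every option loses at least one head-to-head, so there is no Condorcet winner.

none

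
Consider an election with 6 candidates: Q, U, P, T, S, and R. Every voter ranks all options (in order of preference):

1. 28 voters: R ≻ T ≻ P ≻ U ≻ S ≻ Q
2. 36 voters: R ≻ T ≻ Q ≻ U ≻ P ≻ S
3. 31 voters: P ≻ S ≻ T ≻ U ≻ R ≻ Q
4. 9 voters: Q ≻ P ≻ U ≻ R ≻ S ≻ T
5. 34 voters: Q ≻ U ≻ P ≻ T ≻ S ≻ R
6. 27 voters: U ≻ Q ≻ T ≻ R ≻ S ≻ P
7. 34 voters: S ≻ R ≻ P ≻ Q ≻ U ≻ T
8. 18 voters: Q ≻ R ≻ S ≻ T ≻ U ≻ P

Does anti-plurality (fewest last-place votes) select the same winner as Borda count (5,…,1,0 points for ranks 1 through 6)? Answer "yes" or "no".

no

Anti-plurality — last-place votes: Q 59, U 0, P 45, T 43, S 36, R 34. Winner: U.
Borda — scores: Q 589, U 540, P 515, T 534, S 446, R 631. Winner: R.
The two methods disagree.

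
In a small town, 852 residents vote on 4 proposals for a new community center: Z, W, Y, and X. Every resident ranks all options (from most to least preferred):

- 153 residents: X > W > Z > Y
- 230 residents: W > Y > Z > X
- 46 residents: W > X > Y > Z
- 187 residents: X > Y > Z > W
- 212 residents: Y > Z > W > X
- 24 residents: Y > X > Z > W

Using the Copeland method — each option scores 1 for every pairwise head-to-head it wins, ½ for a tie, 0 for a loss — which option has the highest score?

W

Z: beats X; loses to W and Y → score 1.
W: beats Z, Y, and X → score 3.
Y: beats Z and X; loses to W → score 2.
X: loses to Z, W, and Y → score 0.
W has the best pairwise record.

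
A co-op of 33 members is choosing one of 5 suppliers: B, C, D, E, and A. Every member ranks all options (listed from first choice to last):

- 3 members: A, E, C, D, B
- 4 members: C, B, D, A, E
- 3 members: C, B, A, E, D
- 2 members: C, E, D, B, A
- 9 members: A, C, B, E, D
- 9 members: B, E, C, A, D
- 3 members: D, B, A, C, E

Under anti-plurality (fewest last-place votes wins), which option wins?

Last-place votes: B 3, C 0, D 21, E 7, A 2.
C is ranked last by the fewest voters, so C wins.

C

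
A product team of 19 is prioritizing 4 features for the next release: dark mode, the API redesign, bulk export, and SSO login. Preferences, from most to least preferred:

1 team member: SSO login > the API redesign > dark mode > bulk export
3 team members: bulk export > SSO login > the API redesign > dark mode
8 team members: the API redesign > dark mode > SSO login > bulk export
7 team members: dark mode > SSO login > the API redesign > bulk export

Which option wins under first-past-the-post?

the API redesign

First-place votes: dark mode 7, the API redesign 8, bulk export 3, SSO login 1.
the API redesign has the most first-place votes.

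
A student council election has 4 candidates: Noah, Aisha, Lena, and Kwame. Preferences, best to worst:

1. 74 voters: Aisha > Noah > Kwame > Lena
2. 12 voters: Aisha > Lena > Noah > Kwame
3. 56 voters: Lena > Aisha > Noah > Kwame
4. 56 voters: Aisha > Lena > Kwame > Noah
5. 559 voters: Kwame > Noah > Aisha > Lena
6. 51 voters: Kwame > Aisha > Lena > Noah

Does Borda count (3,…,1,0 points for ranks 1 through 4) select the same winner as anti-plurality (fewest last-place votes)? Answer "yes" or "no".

no

Borda — scores: Noah 1334, Aisha 1199, Lena 355, Kwame 1960. Winner: Kwame.
Anti-plurality — last-place votes: Noah 107, Aisha 0, Lena 633, Kwame 68. Winner: Aisha.
The two methods disagree.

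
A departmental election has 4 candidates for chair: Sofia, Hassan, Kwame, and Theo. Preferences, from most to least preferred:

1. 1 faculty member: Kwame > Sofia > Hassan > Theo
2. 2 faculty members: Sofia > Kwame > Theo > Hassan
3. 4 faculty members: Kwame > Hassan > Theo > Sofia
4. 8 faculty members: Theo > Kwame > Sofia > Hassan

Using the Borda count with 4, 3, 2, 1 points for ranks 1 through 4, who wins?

Kwame

Sofia: 1·3 + 2·4 + 4·1 + 8·2 = 31
Hassan: 1·2 + 2·1 + 4·3 + 8·1 = 24
Kwame: 1·4 + 2·3 + 4·4 + 8·3 = 50
Theo: 1·1 + 2·2 + 4·2 + 8·4 = 45
Kwame has the highest Borda score (50).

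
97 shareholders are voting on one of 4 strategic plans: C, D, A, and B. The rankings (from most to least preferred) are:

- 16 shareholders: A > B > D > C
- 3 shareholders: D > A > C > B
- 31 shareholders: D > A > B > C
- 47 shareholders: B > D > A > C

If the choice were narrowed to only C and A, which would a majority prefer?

Voters preferring C to A: 0; preferring A to C: 97.
A wins the head-to-head.

A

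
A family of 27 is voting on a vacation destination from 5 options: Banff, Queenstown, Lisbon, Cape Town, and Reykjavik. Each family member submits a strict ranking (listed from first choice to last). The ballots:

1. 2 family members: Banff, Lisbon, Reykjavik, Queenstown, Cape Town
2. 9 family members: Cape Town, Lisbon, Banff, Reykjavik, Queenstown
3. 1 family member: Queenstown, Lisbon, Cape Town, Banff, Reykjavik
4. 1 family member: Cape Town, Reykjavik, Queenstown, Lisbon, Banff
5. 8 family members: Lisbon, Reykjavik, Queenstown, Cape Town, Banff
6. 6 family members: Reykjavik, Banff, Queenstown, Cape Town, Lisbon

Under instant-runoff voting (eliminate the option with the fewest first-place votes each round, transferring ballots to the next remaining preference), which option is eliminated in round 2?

Banff

Round 1: Banff 2, Queenstown 1, Lisbon 8, Cape Town 10, Reykjavik 6. Eliminate Queenstown.
Round 2: Banff 2, Lisbon 9, Cape Town 10, Reykjavik 6. Eliminate Banff.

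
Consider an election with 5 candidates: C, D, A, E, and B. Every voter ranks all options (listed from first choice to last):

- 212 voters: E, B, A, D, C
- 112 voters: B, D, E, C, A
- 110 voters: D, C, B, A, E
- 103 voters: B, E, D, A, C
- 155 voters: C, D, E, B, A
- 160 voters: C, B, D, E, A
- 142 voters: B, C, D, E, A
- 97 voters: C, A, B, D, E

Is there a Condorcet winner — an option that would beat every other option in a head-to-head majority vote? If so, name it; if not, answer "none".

B vs C: 569–522 for B.
B vs D: 826–265 for B.
B vs A: 994–97 for B.
B vs E: 724–367 for B.
B beats every other option head-to-head.

B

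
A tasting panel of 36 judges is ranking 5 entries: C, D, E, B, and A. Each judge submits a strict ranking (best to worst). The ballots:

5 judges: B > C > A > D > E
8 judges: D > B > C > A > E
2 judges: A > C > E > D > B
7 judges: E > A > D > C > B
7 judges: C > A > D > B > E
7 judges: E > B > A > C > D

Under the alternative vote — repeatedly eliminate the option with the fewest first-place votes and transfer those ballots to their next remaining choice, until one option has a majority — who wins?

Round 1: C 7, D 8, E 14, B 5, A 2. Eliminate A.
Round 2: C 9, D 8, E 14, B 5. Eliminate B.
Round 3: C 14, D 8, E 14. Eliminate D.
Round 4: C 22, E 14. C has a majority.

C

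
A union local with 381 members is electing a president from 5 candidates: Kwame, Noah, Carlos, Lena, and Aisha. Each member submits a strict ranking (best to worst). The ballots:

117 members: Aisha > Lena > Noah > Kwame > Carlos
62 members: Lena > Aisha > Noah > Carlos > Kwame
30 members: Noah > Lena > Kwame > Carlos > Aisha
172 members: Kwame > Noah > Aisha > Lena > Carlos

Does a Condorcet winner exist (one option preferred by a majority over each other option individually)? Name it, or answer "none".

Noah vs Kwame: 209–172 for Noah.
Noah vs Carlos: 381–0 for Noah.
Noah vs Lena: 202–179 for Noah.
Noah vs Aisha: 202–179 for Noah.
Noah beats every other option head-to-head.

Noah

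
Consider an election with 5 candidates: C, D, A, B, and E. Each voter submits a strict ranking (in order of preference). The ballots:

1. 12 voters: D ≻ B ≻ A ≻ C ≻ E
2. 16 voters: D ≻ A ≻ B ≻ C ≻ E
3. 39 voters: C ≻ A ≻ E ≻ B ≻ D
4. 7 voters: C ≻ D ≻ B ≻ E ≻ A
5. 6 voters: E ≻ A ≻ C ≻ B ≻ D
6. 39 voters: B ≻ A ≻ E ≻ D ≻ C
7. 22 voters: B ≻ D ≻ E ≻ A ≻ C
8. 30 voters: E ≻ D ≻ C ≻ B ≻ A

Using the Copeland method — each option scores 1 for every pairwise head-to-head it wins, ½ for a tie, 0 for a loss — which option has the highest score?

C: loses to D, A, B, and E → score 0.
D: beats C and A; loses to B and E → score 2.
A: beats C and E; loses to D and B → score 2.
B: beats C, D, A, and E → score 4.
E: beats C and D; loses to A and B → score 2.
B has the best pairwise record.

B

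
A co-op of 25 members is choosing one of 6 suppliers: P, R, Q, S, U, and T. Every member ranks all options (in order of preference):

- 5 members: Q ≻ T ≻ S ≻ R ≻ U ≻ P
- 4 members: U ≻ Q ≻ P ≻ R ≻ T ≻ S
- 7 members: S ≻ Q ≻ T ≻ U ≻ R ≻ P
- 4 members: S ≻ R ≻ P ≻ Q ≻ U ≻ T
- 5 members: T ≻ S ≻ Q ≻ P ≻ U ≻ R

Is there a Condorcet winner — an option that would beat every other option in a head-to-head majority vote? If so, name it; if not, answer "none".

Checking pairwise contests:
R beats P 16–9.
Q beats R 21–4.
S beats Q 16–9.
T beats S 14–11.
Q beats U 21–4.
Q beats T 20–5.
Every option loses at least one head-to-head, so there is no Condorcet winner.

none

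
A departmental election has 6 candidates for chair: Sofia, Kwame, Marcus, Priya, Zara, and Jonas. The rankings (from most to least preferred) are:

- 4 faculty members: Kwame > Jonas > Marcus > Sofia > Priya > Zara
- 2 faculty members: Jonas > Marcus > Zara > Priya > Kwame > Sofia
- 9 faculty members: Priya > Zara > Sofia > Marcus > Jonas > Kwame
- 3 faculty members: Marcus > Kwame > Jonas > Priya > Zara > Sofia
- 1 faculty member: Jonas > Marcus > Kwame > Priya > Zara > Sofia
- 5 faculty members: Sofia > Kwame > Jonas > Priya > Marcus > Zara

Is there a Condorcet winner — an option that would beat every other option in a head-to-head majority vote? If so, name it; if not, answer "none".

none

Checking pairwise contests:
Priya beats Sofia 15–9.
Sofia beats Kwame 14–10.
Sofia beats Marcus 14–10.
Kwame beats Priya 13–11.
Kwame beats Zara 13–11.
Sofia beats Jonas 14–10.
Every option loses at least one head-to-head, so there is no Condorcet winner.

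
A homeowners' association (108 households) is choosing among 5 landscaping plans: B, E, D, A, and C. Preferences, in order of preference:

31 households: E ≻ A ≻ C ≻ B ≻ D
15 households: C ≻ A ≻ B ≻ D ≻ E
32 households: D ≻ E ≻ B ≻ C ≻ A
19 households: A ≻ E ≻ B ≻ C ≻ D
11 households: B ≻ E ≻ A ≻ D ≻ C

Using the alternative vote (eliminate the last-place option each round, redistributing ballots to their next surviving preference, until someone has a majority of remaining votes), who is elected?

Round 1: B 11, E 31, D 32, A 19, C 15. Eliminate B.
Round 2: E 42, D 32, A 19, C 15. Eliminate C.
Round 3: E 42, D 32, A 34. Eliminate D.
Round 4: E 74, A 34. E has a majority.

E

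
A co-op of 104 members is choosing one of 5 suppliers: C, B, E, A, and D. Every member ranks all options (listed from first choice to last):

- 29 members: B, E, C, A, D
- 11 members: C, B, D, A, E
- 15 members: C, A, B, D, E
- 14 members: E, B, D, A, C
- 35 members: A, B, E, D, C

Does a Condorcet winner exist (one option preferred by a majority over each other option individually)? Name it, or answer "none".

B vs C: 78–26 for B.
B vs E: 90–14 for B.
B vs A: 54–50 for B.
B vs D: 104–0 for B.
B beats every other option head-to-head.

B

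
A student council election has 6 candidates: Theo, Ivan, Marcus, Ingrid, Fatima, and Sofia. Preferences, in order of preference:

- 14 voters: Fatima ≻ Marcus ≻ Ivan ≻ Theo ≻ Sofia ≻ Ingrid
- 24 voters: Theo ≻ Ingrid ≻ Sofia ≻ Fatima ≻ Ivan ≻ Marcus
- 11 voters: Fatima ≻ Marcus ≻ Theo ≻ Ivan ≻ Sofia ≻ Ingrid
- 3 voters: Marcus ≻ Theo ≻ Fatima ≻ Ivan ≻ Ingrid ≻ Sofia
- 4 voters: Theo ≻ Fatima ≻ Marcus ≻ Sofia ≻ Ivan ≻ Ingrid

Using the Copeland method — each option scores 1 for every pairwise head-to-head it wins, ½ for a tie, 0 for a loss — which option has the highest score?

Theo: beats Ivan, Ingrid, Fatima, and Sofia; ties Marcus → score 4.5.
Ivan: beats Ingrid; ties Sofia; loses to Theo, Marcus, and Fatima → score 1.5.
Marcus: beats Ivan, Ingrid, and Sofia; ties Theo; loses to Fatima → score 3.5.
Ingrid: loses to Theo, Ivan, Marcus, Fatima, and Sofia → score 0.
Fatima: beats Ivan, Marcus, Ingrid, and Sofia; loses to Theo → score 4.
Sofia: beats Ingrid; ties Ivan; loses to Theo, Marcus, and Fatima → score 1.5.
Theo has the best pairwise record.

Theo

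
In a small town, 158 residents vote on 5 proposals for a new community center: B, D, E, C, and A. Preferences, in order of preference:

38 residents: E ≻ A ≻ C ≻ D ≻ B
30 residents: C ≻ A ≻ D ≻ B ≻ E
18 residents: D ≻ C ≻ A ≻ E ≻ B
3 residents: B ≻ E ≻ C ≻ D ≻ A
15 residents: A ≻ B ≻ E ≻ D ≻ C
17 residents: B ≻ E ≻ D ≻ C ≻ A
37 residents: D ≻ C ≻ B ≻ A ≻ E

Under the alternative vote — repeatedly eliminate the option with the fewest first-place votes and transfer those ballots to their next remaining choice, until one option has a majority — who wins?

Round 1: B 20, D 55, E 38, C 30, A 15. Eliminate A.
Round 2: B 35, D 55, E 38, C 30. Eliminate C.
Round 3: B 35, D 85, E 38. D has a majority.

D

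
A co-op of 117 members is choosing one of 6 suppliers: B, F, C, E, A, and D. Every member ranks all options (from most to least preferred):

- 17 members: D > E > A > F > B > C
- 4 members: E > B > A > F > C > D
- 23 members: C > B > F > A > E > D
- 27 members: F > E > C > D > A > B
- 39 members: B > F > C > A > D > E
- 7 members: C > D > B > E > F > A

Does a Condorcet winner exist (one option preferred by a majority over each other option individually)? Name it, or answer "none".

B vs F: 73–44 for B.
B vs C: 60–57 for B.
B vs E: 69–48 for B.
B vs A: 73–44 for B.
B vs D: 66–51 for B.
B beats every other option head-to-head.

B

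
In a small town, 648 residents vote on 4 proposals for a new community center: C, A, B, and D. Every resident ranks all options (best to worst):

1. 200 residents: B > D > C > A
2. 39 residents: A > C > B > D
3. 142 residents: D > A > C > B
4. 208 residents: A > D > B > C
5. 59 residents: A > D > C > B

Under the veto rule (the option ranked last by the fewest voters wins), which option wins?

Last-place votes: C 208, A 200, B 201, D 39.
D is ranked last by the fewest voters, so D wins.

D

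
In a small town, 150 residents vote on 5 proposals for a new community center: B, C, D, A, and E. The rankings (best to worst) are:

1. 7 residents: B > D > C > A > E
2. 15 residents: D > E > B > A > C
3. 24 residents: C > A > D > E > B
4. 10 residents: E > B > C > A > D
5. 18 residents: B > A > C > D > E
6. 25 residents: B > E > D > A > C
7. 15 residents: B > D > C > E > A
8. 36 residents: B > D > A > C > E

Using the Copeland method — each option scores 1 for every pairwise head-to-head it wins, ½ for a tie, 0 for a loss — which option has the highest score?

B

B: beats C, D, A, and E → score 4.
C: beats E; loses to B, D, and A → score 1.
D: beats C, A, and E; loses to B → score 3.
A: beats C and E; loses to B and D → score 2.
E: loses to B, C, D, and A → score 0.
B has the best pairwise record.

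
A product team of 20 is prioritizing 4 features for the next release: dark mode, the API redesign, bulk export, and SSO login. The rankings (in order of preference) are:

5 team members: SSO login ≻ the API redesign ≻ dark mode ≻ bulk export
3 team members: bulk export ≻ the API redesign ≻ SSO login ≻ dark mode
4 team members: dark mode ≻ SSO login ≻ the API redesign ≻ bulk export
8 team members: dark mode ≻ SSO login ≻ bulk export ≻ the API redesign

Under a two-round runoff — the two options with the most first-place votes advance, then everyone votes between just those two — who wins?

Round 1 first-place votes: dark mode 12, the API redesign 0, bulk export 3, SSO login 5.
dark mode and SSO login advance.
Runoff: dark mode is preferred to SSO login by 12 voters; SSO login by 8.
dark mode wins the runoff.

dark mode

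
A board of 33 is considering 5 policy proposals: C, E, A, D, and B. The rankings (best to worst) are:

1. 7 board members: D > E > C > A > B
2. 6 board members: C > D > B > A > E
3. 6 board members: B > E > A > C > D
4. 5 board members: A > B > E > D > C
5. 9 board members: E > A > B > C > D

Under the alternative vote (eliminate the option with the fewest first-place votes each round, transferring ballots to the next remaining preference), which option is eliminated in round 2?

Round 1: C 6, E 9, A 5, D 7, B 6. Eliminate A.
Round 2: C 6, E 9, D 7, B 11. Eliminate C.

C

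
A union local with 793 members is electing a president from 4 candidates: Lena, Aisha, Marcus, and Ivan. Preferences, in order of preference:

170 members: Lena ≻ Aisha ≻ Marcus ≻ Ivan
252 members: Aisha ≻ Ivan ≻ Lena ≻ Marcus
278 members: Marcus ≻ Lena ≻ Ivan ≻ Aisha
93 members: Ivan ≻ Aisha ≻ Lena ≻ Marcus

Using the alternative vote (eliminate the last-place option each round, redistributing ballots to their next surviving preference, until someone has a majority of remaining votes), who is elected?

Aisha

Round 1: Lena 170, Aisha 252, Marcus 278, Ivan 93. Eliminate Ivan.
Round 2: Lena 170, Aisha 345, Marcus 278. Eliminate Lena.
Round 3: Aisha 515, Marcus 278. Aisha has a majority.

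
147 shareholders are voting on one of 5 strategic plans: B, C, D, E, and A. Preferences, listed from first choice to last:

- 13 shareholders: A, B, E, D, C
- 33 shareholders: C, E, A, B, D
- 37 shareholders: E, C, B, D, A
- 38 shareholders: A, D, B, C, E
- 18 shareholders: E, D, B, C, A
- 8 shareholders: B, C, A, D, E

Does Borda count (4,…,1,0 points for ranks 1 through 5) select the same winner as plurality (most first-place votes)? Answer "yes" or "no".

Borda — scores: B 290, C 323, D 226, E 345, A 286. Winner: E.
Plurality — first-place votes: B 8, C 33, D 0, E 55, A 51. Winner: E.
The two methods agree.

yes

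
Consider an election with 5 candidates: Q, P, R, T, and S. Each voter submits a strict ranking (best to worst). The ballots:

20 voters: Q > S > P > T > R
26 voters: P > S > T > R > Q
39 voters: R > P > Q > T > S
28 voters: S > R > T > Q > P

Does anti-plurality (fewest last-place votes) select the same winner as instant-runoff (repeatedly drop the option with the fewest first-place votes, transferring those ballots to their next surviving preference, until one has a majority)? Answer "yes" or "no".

no

Anti-plurality — last-place votes: Q 26, P 28, R 20, T 0, S 39. Winner: T.
Instant-runoff — R1 Q 20, P 26, R 39, T 0, S 28 (T out); R2 Q 20, P 26, R 39, S 28 (Q out); R3 P 26, R 39, S 48 (P out); R4 R 39, S 74 (S winner). Winner: S.
The two methods disagree.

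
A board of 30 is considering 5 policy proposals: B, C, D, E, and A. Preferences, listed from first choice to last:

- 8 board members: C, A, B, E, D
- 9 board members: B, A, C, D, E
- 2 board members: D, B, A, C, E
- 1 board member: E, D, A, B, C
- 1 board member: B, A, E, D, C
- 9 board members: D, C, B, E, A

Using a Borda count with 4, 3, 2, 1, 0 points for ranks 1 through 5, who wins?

B: 8·2 + 9·4 + 2·3 + 1·1 + 1·4 + 9·2 = 81
C: 8·4 + 9·2 + 2·1 + 1·0 + 1·0 + 9·3 = 79
D: 8·0 + 9·1 + 2·4 + 1·3 + 1·1 + 9·4 = 57
E: 8·1 + 9·0 + 2·0 + 1·4 + 1·2 + 9·1 = 23
A: 8·3 + 9·3 + 2·2 + 1·2 + 1·3 + 9·0 = 60
B has the highest Borda score (81).

B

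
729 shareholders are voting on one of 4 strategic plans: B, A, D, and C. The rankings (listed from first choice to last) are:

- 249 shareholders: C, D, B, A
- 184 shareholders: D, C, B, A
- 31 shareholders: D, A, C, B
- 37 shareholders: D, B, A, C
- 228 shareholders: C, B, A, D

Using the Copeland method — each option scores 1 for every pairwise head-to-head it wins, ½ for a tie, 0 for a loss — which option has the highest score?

C

B: beats A; loses to D and C → score 1.
A: loses to B, D, and C → score 0.
D: beats B and A; loses to C → score 2.
C: beats B, A, and D → score 3.
C has the best pairwise record.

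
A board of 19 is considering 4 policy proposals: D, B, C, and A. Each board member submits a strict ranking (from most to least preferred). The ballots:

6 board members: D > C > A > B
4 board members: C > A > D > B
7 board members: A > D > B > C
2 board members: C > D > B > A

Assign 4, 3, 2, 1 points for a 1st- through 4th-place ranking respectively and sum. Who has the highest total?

D: 6·4 + 4·2 + 7·3 + 2·3 = 59
B: 6·1 + 4·1 + 7·2 + 2·2 = 28
C: 6·3 + 4·4 + 7·1 + 2·4 = 49
A: 6·2 + 4·3 + 7·4 + 2·1 = 54
D has the highest Borda score (59).

D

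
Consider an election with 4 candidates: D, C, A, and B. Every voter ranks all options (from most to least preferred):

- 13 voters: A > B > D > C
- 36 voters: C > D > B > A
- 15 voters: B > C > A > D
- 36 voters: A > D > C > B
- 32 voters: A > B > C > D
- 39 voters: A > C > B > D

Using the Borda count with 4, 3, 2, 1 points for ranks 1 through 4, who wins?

D: 13·2 + 36·3 + 15·1 + 36·3 + 32·1 + 39·1 = 328
C: 13·1 + 36·4 + 15·3 + 36·2 + 32·2 + 39·3 = 455
A: 13·4 + 36·1 + 15·2 + 36·4 + 32·4 + 39·4 = 546
B: 13·3 + 36·2 + 15·4 + 36·1 + 32·3 + 39·2 = 381
A has the highest Borda score (546).

A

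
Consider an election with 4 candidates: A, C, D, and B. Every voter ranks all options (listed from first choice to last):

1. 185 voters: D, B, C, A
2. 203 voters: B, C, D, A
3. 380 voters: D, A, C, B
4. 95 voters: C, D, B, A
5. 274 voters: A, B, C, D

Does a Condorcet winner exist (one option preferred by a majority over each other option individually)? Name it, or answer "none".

Checking pairwise contests:
D beats A 863–274.
A beats C 654–483.
C beats D 572–565.
A beats B 654–483.
Every option loses at least one head-to-head, so there is no Condorcet winner.

none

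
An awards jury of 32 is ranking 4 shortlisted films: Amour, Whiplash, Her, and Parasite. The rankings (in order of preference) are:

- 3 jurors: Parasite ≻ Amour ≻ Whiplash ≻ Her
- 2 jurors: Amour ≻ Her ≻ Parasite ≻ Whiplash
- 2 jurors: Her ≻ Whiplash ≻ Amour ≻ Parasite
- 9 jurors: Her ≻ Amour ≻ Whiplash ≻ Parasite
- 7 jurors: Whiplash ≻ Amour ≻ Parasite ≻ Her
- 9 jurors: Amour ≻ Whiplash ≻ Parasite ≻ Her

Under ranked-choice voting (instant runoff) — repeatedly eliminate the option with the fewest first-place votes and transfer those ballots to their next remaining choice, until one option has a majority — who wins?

Amour

Round 1: Amour 11, Whiplash 7, Her 11, Parasite 3. Eliminate Parasite.
Round 2: Amour 14, Whiplash 7, Her 11. Eliminate Whiplash.
Round 3: Amour 21, Her 11. Amour has a majority.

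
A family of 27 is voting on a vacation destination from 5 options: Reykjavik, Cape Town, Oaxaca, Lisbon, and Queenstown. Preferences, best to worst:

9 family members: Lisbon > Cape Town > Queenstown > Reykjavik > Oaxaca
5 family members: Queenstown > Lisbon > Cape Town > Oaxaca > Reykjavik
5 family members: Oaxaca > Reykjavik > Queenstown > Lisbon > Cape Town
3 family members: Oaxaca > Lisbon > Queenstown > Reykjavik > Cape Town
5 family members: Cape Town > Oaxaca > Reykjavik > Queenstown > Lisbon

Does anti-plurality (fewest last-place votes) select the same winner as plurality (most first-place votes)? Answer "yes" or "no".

Anti-plurality — last-place votes: Reykjavik 5, Cape Town 8, Oaxaca 9, Lisbon 5, Queenstown 0. Winner: Queenstown.
Plurality — first-place votes: Reykjavik 0, Cape Town 5, Oaxaca 8, Lisbon 9, Queenstown 5. Winner: Lisbon.
The two methods disagree.

no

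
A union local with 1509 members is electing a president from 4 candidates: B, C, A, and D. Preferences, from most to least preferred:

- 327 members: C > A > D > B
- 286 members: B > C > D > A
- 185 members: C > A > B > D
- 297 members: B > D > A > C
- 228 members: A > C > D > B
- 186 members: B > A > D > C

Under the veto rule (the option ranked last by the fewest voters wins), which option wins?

D

Last-place votes: B 555, C 483, A 286, D 185.
D is ranked last by the fewest voters, so D wins.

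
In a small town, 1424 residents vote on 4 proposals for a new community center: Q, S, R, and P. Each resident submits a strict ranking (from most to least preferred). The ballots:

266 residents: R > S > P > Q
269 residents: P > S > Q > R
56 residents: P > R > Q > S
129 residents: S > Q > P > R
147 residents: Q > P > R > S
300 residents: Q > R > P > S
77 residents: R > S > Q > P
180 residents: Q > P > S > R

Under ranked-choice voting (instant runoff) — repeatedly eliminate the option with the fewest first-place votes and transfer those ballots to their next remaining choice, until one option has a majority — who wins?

Round 1: Q 627, S 129, R 343, P 325. Eliminate S.
Round 2: Q 756, R 343, P 325. Q has a majority.

Q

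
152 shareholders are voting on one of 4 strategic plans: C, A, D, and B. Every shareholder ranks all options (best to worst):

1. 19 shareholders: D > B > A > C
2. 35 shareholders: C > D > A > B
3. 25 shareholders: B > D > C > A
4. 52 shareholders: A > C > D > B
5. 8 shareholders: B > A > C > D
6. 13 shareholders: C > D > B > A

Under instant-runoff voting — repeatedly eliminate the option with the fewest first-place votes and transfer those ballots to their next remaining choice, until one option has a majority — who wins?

A

Round 1: C 48, A 52, D 19, B 33. Eliminate D.
Round 2: C 48, A 52, B 52. Eliminate C.
Round 3: A 87, B 65. A has a majority.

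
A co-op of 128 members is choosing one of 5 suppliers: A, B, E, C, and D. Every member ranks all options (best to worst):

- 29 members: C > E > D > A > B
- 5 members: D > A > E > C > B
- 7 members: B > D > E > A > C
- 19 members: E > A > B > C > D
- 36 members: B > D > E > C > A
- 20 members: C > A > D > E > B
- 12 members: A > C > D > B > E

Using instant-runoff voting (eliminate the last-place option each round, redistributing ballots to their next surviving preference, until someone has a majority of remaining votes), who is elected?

C

Round 1: A 12, B 43, E 19, C 49, D 5. Eliminate D.
Round 2: A 17, B 43, E 19, C 49. Eliminate A.
Round 3: B 43, E 24, C 61. Eliminate E.
Round 4: B 62, C 66. C has a majority.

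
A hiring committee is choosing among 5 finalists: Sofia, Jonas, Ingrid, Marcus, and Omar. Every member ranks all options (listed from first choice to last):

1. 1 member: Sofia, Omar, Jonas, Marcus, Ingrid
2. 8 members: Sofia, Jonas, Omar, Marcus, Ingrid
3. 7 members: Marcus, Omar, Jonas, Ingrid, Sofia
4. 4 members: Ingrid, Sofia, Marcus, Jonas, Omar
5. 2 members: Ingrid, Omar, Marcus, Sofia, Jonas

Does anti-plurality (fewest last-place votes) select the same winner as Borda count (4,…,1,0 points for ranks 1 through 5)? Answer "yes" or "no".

no

Anti-plurality — last-place votes: Sofia 7, Jonas 2, Ingrid 9, Marcus 0, Omar 4. Winner: Marcus.
Borda — scores: Sofia 50, Jonas 44, Ingrid 31, Marcus 49, Omar 46. Winner: Sofia.
The two methods disagree.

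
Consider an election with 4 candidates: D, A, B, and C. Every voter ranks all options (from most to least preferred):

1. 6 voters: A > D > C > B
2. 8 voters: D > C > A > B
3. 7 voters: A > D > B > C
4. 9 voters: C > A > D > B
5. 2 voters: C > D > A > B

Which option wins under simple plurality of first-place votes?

First-place votes: D 8, A 13, B 0, C 11.
A has the most first-place votes.

A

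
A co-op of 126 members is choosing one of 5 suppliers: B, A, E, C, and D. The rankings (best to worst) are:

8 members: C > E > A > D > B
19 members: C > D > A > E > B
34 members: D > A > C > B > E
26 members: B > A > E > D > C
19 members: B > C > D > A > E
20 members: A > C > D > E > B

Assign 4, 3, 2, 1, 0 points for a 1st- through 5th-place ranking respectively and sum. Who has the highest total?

A

B: 8·0 + 19·0 + 34·1 + 26·4 + 19·4 + 20·0 = 214
A: 8·2 + 19·2 + 34·3 + 26·3 + 19·1 + 20·4 = 333
E: 8·3 + 19·1 + 34·0 + 26·2 + 19·0 + 20·1 = 115
C: 8·4 + 19·4 + 34·2 + 26·0 + 19·3 + 20·3 = 293
D: 8·1 + 19·3 + 34·4 + 26·1 + 19·2 + 20·2 = 305
A has the highest Borda score (333).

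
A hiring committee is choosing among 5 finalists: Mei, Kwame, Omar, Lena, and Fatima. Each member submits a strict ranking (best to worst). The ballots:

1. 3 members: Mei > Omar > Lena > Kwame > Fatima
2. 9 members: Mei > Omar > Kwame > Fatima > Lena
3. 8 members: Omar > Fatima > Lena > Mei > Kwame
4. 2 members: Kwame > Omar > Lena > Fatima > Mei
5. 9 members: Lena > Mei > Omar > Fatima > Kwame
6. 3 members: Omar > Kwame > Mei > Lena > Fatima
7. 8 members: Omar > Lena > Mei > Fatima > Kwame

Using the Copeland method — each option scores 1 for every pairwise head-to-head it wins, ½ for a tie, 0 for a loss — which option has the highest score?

Mei: beats Kwame and Fatima; ties Omar; loses to Lena → score 2.5.
Kwame: loses to Mei, Omar, Lena, and Fatima → score 0.
Omar: beats Kwame, Lena, and Fatima; ties Mei → score 3.5.
Lena: beats Mei, Kwame, and Fatima; loses to Omar → score 3.
Fatima: beats Kwame; loses to Mei, Omar, and Lena → score 1.
Omar has the best pairwise record.

Omar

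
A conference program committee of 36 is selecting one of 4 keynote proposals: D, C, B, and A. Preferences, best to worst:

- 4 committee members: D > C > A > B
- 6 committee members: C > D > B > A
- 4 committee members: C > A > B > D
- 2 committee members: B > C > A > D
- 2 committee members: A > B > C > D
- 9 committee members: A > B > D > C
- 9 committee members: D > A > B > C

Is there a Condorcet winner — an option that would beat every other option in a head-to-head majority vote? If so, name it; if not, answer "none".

D

D vs C: 22–14 for D.
D vs B: 19–17 for D.
D vs A: 19–17 for D.
D beats every other option head-to-head.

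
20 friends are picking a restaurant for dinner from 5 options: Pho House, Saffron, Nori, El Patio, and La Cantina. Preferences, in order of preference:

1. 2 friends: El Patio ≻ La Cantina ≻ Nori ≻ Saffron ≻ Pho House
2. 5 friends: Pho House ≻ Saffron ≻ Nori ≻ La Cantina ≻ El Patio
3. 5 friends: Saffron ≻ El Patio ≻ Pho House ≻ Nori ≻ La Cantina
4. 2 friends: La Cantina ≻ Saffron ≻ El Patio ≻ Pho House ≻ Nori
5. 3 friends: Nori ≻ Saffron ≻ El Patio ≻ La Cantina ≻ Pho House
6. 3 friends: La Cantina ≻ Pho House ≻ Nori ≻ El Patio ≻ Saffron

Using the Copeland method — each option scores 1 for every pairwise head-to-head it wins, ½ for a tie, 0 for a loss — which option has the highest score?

Saffron

Pho House: beats Nori; ties La Cantina; loses to Saffron and El Patio → score 1.5.
Saffron: beats Pho House, Nori, El Patio, and La Cantina → score 4.
Nori: beats El Patio and La Cantina; loses to Pho House and Saffron → score 2.
El Patio: beats Pho House; ties La Cantina; loses to Saffron and Nori → score 1.5.
La Cantina: ties Pho House and El Patio; loses to Saffron and Nori → score 1.
Saffron has the best pairwise record.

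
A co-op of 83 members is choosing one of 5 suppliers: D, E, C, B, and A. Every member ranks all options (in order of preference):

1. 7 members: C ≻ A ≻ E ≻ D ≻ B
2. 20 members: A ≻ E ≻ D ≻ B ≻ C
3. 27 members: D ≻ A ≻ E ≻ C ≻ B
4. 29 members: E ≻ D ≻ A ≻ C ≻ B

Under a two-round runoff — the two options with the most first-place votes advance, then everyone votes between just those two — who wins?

E

Round 1 first-place votes: D 27, E 29, C 7, B 0, A 20.
E and D advance.
Runoff: E is preferred to D by 56 voters; D by 27.
E wins the runoff.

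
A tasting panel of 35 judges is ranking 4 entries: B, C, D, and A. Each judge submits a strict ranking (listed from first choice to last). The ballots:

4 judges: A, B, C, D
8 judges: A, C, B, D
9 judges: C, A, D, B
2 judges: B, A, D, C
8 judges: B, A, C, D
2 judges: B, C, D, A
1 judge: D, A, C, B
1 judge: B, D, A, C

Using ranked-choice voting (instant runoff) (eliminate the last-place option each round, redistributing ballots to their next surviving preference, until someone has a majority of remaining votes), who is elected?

Round 1: B 13, C 9, D 1, A 12. Eliminate D.
Round 2: B 13, C 9, A 13. Eliminate C.
Round 3: B 13, A 22. A has a majority.

A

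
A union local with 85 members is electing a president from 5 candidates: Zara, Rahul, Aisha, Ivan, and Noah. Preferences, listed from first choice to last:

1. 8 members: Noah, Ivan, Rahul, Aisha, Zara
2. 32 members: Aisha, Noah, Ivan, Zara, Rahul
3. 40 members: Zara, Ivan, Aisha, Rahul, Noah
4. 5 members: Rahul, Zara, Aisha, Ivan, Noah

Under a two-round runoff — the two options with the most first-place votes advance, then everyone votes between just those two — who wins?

Round 1 first-place votes: Zara 40, Rahul 5, Aisha 32, Ivan 0, Noah 8.
Zara and Aisha advance.
Runoff: Zara is preferred to Aisha by 45 voters; Aisha by 40.
Zara wins the runoff.

Zara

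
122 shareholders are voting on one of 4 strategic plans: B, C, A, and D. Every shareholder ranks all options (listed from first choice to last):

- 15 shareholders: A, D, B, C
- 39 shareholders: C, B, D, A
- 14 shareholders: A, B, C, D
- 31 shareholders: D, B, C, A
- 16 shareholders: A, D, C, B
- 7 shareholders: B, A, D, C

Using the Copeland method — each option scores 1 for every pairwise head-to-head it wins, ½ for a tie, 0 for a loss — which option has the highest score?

D

B: beats C and A; loses to D → score 2.
C: beats A; loses to B and D → score 1.
A: loses to B, C, and D → score 0.
D: beats B, C, and A → score 3.
D has the best pairwise record.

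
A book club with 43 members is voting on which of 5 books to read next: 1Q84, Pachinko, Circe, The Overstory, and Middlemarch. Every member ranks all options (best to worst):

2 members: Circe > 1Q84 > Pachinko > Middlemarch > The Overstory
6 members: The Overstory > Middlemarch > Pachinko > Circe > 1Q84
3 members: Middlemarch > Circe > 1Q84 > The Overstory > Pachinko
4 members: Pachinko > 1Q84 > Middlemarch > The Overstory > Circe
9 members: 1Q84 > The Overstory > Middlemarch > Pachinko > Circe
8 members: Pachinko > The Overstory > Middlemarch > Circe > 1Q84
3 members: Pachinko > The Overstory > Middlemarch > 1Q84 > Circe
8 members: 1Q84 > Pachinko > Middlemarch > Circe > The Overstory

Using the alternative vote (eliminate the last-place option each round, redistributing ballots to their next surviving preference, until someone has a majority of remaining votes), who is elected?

1Q84

Round 1: 1Q84 17, Pachinko 15, Circe 2, The Overstory 6, Middlemarch 3. Eliminate Circe.
Round 2: 1Q84 19, Pachinko 15, The Overstory 6, Middlemarch 3. Eliminate Middlemarch.
Round 3: 1Q84 22, Pachinko 15, The Overstory 6. 1Q84 has a majority.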